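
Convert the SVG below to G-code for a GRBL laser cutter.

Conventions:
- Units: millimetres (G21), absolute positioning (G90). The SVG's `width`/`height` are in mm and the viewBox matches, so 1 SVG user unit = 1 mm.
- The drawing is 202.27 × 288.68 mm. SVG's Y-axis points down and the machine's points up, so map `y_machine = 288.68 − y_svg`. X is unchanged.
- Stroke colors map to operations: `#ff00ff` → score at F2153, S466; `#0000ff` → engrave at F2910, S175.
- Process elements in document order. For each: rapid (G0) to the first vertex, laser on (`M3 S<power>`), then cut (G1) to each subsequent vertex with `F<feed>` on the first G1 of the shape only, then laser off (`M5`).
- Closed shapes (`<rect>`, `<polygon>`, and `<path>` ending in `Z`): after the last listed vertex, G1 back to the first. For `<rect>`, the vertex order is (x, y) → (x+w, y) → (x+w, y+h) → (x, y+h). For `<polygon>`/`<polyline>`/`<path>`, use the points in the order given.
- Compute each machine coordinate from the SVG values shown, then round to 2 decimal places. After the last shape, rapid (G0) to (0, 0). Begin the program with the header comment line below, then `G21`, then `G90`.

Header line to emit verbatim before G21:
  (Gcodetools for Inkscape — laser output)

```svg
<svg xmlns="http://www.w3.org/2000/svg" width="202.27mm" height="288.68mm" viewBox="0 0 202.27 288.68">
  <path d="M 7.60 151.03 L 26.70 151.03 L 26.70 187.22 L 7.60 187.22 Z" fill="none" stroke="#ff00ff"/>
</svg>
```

(Gcodetools for Inkscape — laser output)
G21
G90
G0 X7.60 Y137.65
M3 S466
G1 X26.70 Y137.65 F2153
G1 X26.70 Y101.46
G1 X7.60 Y101.46
G1 X7.60 Y137.65
M5
G0 X0.00 Y0.00

Since the viewBox matches the mm dimensions, user units are millimetres directly. The only transform is the Y-flip y_m = 288.68 − y_svg.

Shape 1 is a rectangle drawn with `<path>`. Its stroke #ff00ff means score at S466, F2153. After flipping Y the toolpath is (7.60,137.65) → (26.70,137.65) → (26.70,101.46) → (7.60,101.46) → (7.60,137.65), returning to the start.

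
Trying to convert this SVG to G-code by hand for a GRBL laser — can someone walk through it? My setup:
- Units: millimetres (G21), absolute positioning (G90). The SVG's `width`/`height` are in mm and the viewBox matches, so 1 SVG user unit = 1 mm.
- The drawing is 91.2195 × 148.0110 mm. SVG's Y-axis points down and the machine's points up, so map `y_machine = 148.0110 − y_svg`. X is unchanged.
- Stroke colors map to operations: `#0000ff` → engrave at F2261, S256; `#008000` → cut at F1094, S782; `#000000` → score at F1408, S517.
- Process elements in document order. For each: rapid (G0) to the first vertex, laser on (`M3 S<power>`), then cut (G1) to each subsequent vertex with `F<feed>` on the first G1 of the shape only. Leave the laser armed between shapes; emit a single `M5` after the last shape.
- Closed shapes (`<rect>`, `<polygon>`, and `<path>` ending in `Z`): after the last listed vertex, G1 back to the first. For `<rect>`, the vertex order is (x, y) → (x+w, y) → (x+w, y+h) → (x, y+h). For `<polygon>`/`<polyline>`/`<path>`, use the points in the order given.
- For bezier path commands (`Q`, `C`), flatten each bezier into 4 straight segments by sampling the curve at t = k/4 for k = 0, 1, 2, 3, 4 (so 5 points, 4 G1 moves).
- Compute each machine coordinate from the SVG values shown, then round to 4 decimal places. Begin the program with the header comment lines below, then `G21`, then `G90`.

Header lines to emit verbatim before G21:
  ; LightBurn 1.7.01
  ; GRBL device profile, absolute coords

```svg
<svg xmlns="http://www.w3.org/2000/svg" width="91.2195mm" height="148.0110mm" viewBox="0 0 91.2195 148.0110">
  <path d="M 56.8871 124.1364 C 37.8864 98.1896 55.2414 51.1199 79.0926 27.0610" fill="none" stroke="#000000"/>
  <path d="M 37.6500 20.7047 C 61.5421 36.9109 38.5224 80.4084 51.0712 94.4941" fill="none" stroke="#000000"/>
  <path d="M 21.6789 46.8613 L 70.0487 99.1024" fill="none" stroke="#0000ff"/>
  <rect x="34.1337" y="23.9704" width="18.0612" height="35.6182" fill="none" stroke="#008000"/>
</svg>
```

; LightBurn 1.7.01
; GRBL device profile, absolute coords
G21
G90
G0 X56.8871 Y23.8746
M3 S517
G1 X48.9867 Y46.6057 F1408
G1 X51.9204 Y73.1203
G1 X62.8888 Y99.2809
G1 X79.0926 Y120.9500
G0 X37.6500 Y127.3063
M3 S517
G1 X48.0619 Y110.9205 F1408
G1 X48.6143 Y89.6164
G1 X47.0399 Y68.7099
G1 X51.0712 Y53.5169
G0 X21.6789 Y101.1497
M3 S256
G1 X70.0487 Y48.9086 F2261
G0 X34.1337 Y124.0406
M3 S782
G1 X52.1949 Y124.0406 F1094
G1 X52.1949 Y88.4224
G1 X34.1337 Y88.4224
G1 X34.1337 Y124.0406
M5

Since the viewBox matches the mm dimensions, user units are millimetres directly. The only transform is the Y-flip y_m = 148.0110 − y_svg.

Shape 1 is a cubic bezier drawn with `<path>`. Its stroke #000000 means score at S517, F1408. After flipping Y the toolpath is (56.8871,23.8746) → (48.9867,46.6057) → (51.9204,73.1203) → (62.8888,99.2809) → (79.0926,120.9500).

Shape 2 is a cubic bezier drawn with `<path>`. Its stroke #000000 means score at S517, F1408. After flipping Y the toolpath is (37.6500,127.3063) → (48.0619,110.9205) → (48.6143,89.6164) → (47.0399,68.7099) → (51.0712,53.5169).

Shape 3 is a line segment drawn with `<path>`. Its stroke #0000ff means engrave at S256, F2261. After flipping Y the toolpath is (21.6789,101.1497) → (70.0487,48.9086).

Shape 4 is a rectangle drawn with `<rect>`. Its stroke #008000 means cut at S782, F1094. After flipping Y the toolpath is (34.1337,124.0406) → (52.1949,124.0406) → (52.1949,88.4224) → (34.1337,88.4224) → (34.1337,124.0406), returning to the start.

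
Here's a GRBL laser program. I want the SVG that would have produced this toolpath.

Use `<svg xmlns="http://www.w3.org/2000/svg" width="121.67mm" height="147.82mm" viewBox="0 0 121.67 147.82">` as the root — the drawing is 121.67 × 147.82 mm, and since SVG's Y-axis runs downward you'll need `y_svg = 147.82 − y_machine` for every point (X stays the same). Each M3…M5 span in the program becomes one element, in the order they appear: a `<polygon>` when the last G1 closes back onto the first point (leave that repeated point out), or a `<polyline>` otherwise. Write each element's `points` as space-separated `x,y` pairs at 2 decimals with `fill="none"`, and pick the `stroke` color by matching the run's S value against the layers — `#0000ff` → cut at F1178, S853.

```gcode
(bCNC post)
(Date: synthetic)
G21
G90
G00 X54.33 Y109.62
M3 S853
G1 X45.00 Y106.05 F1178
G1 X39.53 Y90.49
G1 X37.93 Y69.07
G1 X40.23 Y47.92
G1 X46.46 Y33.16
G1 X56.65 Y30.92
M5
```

<svg xmlns="http://www.w3.org/2000/svg" width="121.67mm" height="147.82mm" viewBox="0 0 121.67 147.82">
  <polyline points="54.33,38.20 45.00,41.77 39.53,57.33 37.93,78.75 40.23,99.90 46.46,114.66 56.65,116.90" fill="none" stroke="#0000ff"/>
</svg>

y_svg = 147.82 − y_m. Every run uses S853, so all elements get stroke `#0000ff` (cut).

[1] open run; points: 54.33,38.20 45.00,41.77 39.53,57.33 37.93,78.75 40.23,99.90 46.46,114.66 56.65,116.90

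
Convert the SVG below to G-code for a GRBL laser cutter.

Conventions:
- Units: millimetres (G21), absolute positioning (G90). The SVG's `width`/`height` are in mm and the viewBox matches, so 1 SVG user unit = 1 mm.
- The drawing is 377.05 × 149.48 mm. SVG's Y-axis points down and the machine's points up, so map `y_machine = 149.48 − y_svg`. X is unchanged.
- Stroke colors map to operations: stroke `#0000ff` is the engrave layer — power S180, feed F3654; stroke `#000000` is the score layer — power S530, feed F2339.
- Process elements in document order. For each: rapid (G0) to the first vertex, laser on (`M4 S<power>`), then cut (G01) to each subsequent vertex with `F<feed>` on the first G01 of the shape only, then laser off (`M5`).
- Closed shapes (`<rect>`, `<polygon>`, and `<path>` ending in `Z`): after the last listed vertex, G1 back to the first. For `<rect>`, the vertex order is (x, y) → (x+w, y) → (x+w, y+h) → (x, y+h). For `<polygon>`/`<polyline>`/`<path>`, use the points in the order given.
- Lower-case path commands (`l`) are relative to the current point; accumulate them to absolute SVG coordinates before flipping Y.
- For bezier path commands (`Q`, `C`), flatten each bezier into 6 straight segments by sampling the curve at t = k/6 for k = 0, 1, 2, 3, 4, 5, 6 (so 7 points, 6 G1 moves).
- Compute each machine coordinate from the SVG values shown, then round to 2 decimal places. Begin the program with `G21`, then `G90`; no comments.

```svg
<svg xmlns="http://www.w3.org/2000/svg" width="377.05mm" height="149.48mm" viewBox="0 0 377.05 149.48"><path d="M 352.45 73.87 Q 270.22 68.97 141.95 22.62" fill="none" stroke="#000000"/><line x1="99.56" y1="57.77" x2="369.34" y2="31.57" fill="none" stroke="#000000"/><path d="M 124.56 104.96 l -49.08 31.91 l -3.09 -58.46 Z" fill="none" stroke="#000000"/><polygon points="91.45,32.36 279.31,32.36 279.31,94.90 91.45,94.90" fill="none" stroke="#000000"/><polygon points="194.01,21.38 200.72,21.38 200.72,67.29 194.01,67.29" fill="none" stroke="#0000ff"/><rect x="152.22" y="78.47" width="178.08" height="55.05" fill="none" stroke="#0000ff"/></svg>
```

G21
G90
G0 X352.45 Y75.61
M4 S530
G01 X323.76 Y78.39 F2339
G01 X292.51 Y83.48
G01 X258.71 Y90.87
G01 X222.35 Y100.57
G01 X183.43 Y112.56
G01 X141.95 Y126.86
M5
G0 X99.56 Y91.71
M4 S530
G01 X369.34 Y117.91 F2339
M5
G0 X124.56 Y44.52
M4 S530
G01 X75.48 Y12.61 F2339
G01 X72.39 Y71.07
G01 X124.56 Y44.52
M5
G0 X91.45 Y117.12
M4 S530
G01 X279.31 Y117.12 F2339
G01 X279.31 Y54.58
G01 X91.45 Y54.58
G01 X91.45 Y117.12
M5
G0 X194.01 Y128.10
M4 S180
G01 X200.72 Y128.10 F3654
G01 X200.72 Y82.19
G01 X194.01 Y82.19
G01 X194.01 Y128.10
M5
G0 X152.22 Y71.01
M4 S180
G01 X330.30 Y71.01 F3654
G01 X330.30 Y15.96
G01 X152.22 Y15.96
G01 X152.22 Y71.01
M5

1 u = 1 mm; y_m = 149.48 − y.

[1] `<path>` quadratic bezier, #000000→score S530 F2339: (352.45,75.61) → (323.76,78.39) → (292.51,83.48) → (258.71,90.87) → (222.35,100.57) → (183.43,112.56) → (141.95,126.86)

[2] `<line>` line segment, #000000→score S530 F2339: (99.56,91.71) → (369.34,117.91)

[3] `<path>` regular polygon, #000000→score S530 F2339: (124.56,44.52) → (75.48,12.61) → (72.39,71.07) → (124.56,44.52) (closed)

[4] `<polygon>` rectangle, #000000→score S530 F2339: (91.45,117.12) → (279.31,117.12) → (279.31,54.58) → (91.45,54.58) → (91.45,117.12) (closed)

[5] `<polygon>` rectangle, #0000ff→engrave S180 F3654: (194.01,128.10) → (200.72,128.10) → (200.72,82.19) → (194.01,82.19) → (194.01,128.10) (closed)

[6] `<rect>` rectangle, #0000ff→engrave S180 F3654: (152.22,71.01) → (330.30,71.01) → (330.30,15.96) → (152.22,15.96) → (152.22,71.01) (closed)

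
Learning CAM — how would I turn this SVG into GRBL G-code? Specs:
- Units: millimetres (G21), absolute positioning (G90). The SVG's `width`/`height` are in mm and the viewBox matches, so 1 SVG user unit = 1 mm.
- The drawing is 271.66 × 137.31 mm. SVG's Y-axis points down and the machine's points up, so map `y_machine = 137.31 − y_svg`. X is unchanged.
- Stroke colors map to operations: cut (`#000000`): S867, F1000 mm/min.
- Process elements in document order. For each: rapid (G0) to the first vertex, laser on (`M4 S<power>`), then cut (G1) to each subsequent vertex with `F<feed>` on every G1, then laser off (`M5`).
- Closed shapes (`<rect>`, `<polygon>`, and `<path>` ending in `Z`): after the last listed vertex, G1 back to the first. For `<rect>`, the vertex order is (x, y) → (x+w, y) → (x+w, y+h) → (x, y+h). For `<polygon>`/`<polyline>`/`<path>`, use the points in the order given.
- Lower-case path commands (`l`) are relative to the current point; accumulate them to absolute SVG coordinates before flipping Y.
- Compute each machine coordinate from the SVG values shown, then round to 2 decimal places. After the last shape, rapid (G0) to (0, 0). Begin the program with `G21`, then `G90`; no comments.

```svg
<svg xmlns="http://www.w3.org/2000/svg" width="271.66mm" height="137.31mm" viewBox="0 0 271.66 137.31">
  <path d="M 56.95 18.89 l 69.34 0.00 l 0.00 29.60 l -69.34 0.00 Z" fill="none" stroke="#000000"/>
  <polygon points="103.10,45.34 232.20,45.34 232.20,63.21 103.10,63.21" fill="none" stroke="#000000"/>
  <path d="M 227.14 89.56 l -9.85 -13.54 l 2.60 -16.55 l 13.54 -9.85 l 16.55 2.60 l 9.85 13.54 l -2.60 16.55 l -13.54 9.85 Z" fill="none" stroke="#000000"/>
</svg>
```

1 u = 1 mm; y_m = 137.31 − y.

[1] `<path>` rectangle, #000000→cut S867 F1000: (56.95,118.42) → (126.29,118.42) → (126.29,88.82) → (56.95,88.82) → (56.95,118.42) (closed)

[2] `<polygon>` rectangle, #000000→cut S867 F1000: (103.10,91.97) → (232.20,91.97) → (232.20,74.10) → (103.10,74.10) → (103.10,91.97) (closed)

[3] `<path>` regular polygon, #000000→cut S867 F1000: (227.14,47.75) → (217.29,61.29) → (219.89,77.84) → (233.43,87.69) → (249.98,85.09) → (259.83,71.55) → (257.23,55.00) → (243.69,45.15) → (227.14,47.75) (closed)

G21
G90
G0 X56.95 Y118.42
M4 S867
G1 X126.29 Y118.42 F1000
G1 X126.29 Y88.82 F1000
G1 X56.95 Y88.82 F1000
G1 X56.95 Y118.42 F1000
M5
G0 X103.10 Y91.97
M4 S867
G1 X232.20 Y91.97 F1000
G1 X232.20 Y74.10 F1000
G1 X103.10 Y74.10 F1000
G1 X103.10 Y91.97 F1000
M5
G0 X227.14 Y47.75
M4 S867
G1 X217.29 Y61.29 F1000
G1 X219.89 Y77.84 F1000
G1 X233.43 Y87.69 F1000
G1 X249.98 Y85.09 F1000
G1 X259.83 Y71.55 F1000
G1 X257.23 Y55.00 F1000
G1 X243.69 Y45.15 F1000
G1 X227.14 Y47.75 F1000
M5
G0 X0.00 Y0.00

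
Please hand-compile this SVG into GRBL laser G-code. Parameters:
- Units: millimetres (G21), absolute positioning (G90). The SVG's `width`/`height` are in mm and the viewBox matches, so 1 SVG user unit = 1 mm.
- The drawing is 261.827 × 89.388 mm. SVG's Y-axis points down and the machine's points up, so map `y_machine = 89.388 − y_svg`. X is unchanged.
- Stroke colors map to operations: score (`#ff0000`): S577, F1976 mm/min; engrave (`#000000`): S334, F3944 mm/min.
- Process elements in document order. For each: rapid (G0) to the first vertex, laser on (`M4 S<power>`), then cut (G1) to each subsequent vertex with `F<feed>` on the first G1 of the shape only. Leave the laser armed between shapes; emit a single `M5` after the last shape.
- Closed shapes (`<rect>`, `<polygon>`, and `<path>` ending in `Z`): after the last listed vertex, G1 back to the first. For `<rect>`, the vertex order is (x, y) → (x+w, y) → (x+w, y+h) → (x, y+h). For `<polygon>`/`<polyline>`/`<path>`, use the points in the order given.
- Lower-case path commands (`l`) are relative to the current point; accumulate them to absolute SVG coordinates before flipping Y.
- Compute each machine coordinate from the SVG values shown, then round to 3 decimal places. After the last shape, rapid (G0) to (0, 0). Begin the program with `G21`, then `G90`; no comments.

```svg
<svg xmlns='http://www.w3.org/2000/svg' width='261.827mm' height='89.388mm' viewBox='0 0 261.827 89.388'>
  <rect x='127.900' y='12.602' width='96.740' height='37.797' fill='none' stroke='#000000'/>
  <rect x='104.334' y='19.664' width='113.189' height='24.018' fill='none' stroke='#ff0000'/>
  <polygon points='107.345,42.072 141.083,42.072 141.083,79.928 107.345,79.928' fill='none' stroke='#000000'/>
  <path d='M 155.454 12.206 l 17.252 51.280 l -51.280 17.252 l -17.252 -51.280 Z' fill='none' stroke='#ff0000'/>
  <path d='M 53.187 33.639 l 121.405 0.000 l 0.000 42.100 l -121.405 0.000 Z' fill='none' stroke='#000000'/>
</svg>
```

1 u = 1 mm; y_m = 89.388 − y.

[1] `<rect>` rectangle, #000000→engrave S334 F3944: (127.900,76.786) → (224.640,76.786) → (224.640,38.989) → (127.900,38.989) → (127.900,76.786) (closed)

[2] `<rect>` rectangle, #ff0000→score S577 F1976: (104.334,69.724) → (217.523,69.724) → (217.523,45.706) → (104.334,45.706) → (104.334,69.724) (closed)

[3] `<polygon>` rectangle, #000000→engrave S334 F3944: (107.345,47.316) → (141.083,47.316) → (141.083,9.460) → (107.345,9.460) → (107.345,47.316) (closed)

[4] `<path>` regular polygon, #ff0000→score S577 F1976: (155.454,77.182) → (172.706,25.902) → (121.426,8.650) → (104.174,59.930) → (155.454,77.182) (closed)

[5] `<path>` rectangle, #000000→engrave S334 F3944: (53.187,55.749) → (174.592,55.749) → (174.592,13.649) → (53.187,13.649) → (53.187,55.749) (closed)

G21
G90
G0 X127.900 Y76.786
M4 S334
G1 X224.640 Y76.786 F3944
G1 X224.640 Y38.989
G1 X127.900 Y38.989
G1 X127.900 Y76.786
G0 X104.334 Y69.724
M4 S577
G1 X217.523 Y69.724 F1976
G1 X217.523 Y45.706
G1 X104.334 Y45.706
G1 X104.334 Y69.724
G0 X107.345 Y47.316
M4 S334
G1 X141.083 Y47.316 F3944
G1 X141.083 Y9.460
G1 X107.345 Y9.460
G1 X107.345 Y47.316
G0 X155.454 Y77.182
M4 S577
G1 X172.706 Y25.902 F1976
G1 X121.426 Y8.650
G1 X104.174 Y59.930
G1 X155.454 Y77.182
G0 X53.187 Y55.749
M4 S334
G1 X174.592 Y55.749 F3944
G1 X174.592 Y13.649
G1 X53.187 Y13.649
G1 X53.187 Y55.749
M5
G0 X0.000 Y0.000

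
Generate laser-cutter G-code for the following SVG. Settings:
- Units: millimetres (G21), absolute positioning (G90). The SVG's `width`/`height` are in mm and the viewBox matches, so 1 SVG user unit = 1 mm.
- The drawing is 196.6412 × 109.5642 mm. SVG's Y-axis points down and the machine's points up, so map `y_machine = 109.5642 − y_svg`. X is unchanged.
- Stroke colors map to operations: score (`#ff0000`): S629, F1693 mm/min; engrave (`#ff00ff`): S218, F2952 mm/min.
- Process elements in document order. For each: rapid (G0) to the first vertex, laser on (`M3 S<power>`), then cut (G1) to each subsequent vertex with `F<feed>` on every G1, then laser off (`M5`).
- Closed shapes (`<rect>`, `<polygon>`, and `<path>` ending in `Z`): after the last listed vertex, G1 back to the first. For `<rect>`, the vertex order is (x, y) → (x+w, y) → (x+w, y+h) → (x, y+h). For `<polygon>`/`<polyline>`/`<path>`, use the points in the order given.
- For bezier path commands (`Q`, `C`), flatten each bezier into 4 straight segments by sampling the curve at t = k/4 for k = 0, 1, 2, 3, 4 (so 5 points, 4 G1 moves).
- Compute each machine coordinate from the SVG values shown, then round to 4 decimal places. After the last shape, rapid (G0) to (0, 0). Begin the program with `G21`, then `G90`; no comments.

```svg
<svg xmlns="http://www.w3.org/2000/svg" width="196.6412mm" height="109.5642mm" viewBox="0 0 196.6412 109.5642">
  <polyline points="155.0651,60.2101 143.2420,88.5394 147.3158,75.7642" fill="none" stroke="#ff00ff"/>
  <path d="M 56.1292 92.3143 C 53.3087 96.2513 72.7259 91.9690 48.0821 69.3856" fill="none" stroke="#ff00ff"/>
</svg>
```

G21
G90
G0 X155.0651 Y49.3541
M3 S218
G1 X143.2420 Y21.0248 F2952
G1 X147.3158 Y33.8000 F2952
M5
G0 X56.1292 Y17.2499
M3 S218
G1 X57.1475 Y15.9958 F2952
G1 X60.2894 Y18.7691 F2952
G1 X59.3394 Y26.5150 F2952
G1 X48.0821 Y40.1786 F2952
M5
G0 X0.0000 Y0.0000

Since the viewBox matches the mm dimensions, user units are millimetres directly. The only transform is the Y-flip y_m = 109.5642 − y_svg.

Shape 1 is a open polyline drawn with `<polyline>`. Its stroke #ff00ff means engrave at S218, F2952. After flipping Y the toolpath is (155.0651,49.3541) → (143.2420,21.0248) → (147.3158,33.8000).

Shape 2 is a cubic bezier drawn with `<path>`. Its stroke #ff00ff means engrave at S218, F2952. After flipping Y the toolpath is (56.1292,17.2499) → (57.1475,15.9958) → (60.2894,18.7691) → (59.3394,26.5150) → (48.0821,40.1786).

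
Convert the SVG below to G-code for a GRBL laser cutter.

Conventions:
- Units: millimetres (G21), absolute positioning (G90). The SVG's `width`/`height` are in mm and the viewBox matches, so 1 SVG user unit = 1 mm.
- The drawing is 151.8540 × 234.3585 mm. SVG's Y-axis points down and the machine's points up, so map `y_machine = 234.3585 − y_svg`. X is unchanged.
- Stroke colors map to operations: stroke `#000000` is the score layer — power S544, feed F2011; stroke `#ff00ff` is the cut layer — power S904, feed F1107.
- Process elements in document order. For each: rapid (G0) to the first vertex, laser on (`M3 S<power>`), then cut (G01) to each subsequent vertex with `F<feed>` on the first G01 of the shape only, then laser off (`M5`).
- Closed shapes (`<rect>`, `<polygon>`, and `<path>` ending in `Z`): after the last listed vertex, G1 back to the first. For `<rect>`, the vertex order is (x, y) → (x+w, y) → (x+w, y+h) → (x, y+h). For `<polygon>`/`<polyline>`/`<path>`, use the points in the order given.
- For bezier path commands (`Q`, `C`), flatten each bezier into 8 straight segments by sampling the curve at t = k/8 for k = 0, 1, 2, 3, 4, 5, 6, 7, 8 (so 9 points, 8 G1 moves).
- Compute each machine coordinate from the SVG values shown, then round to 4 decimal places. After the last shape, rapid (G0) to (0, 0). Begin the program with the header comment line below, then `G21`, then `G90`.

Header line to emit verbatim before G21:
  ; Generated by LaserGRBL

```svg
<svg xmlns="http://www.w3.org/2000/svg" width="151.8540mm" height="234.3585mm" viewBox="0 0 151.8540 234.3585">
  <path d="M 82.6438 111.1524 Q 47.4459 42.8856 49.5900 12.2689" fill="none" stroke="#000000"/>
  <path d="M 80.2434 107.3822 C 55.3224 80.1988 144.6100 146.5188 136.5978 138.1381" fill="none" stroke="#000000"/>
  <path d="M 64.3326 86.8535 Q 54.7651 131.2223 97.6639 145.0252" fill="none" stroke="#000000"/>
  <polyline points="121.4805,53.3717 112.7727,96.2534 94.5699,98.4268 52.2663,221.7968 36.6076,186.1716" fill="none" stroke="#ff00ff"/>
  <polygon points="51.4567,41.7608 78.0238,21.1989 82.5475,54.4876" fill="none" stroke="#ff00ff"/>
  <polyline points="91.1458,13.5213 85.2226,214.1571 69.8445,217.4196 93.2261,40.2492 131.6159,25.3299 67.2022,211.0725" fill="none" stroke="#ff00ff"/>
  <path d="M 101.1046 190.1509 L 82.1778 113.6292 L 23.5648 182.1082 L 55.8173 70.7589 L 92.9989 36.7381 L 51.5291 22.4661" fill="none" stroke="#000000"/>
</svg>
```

viewBox `0 0 151.8540 234.3585` with mm width/height → 1 unit = 1 mm. Flip: y_m = 234.3585 − y_svg.

**Shape 1** — `<path>` quadratic bezier, stroke `#000000` → score (S544, F2011). Control points (SVG): P0=(82.6438,111.1524), P1=(47.4459,42.8856), P2=(49.5900,12.2689); sampled at t=k/8. Machine vertices: (82.6438,123.2061) → (74.4278,139.6845) → (67.3787,154.9864) → (61.4966,169.1117) → (56.7814,182.0604) → (53.2331,193.8325) → (50.8518,204.4281) → (49.6374,213.8471) → (49.5900,222.0896). Open path.

**Shape 2** — `<path>` cubic bezier, stroke `#000000` → score (S544, F2011). Control points (SVG): P0=(80.2434,107.3822), P1=(55.3224,80.1988), P2=(144.6100,146.5188), P3=(136.5978,138.1381); sampled at t=k/8. Machine vertices: (80.2434,126.9763) → (75.8385,133.1156) → (79.6619,132.4602) → (89.2353,126.9810) → (102.0798,118.6494) → (115.7169,109.4363) → (127.6681,101.3131) → (135.4545,96.2507) → (136.5978,96.2204). Open path.

**Shape 3** — `<path>` quadratic bezier, stroke `#000000` → score (S544, F2011). Control points (SVG): P0=(64.3326,86.8535), P1=(54.7651,131.2223), P2=(97.6639,145.0252); sampled at t=k/8. Machine vertices: (64.3326,147.5050) → (62.7605,136.8904) → (62.8280,127.2310) → (64.5350,118.5267) → (67.8817,110.7777) → (72.8679,103.9838) → (79.4936,98.1451) → (87.7590,93.2616) → (97.6639,89.3333). Open path.

**Shape 4** — `<polyline>` open polyline, stroke `#ff00ff` → cut (S904, F1107). Machine vertices: (121.4805,180.9868) → (112.7727,138.1051) → (94.5699,135.9317) → (52.2663,12.5617) → (36.6076,48.1869). Open path.

**Shape 5** — `<polygon>` regular polygon, stroke `#ff00ff` → cut (S904, F1107). Machine vertices: (51.4567,192.5977) → (78.0238,213.1596) → (82.5475,179.8709) → (51.4567,192.5977). Closed: final G1 returns to the first vertex.

**Shape 6** — `<polyline>` open polyline, stroke `#ff00ff` → cut (S904, F1107). Machine vertices: (91.1458,220.8372) → (85.2226,20.2014) → (69.8445,16.9389) → (93.2261,194.1093) → (131.6159,209.0286) → (67.2022,23.2860). Open path.

**Shape 7** — `<path>` open polyline, stroke `#000000` → score (S544, F2011). Machine vertices: (101.1046,44.2076) → (82.1778,120.7293) → (23.5648,52.2503) → (55.8173,163.5996) → (92.9989,197.6204) → (51.5291,211.8924). Open path.

; Generated by LaserGRBL
G21
G90
G0 X82.6438 Y123.2061
M3 S544
G01 X74.4278 Y139.6845 F2011
G01 X67.3787 Y154.9864
G01 X61.4966 Y169.1117
G01 X56.7814 Y182.0604
G01 X53.2331 Y193.8325
G01 X50.8518 Y204.4281
G01 X49.6374 Y213.8471
G01 X49.5900 Y222.0896
M5
G0 X80.2434 Y126.9763
M3 S544
G01 X75.8385 Y133.1156 F2011
G01 X79.6619 Y132.4602
G01 X89.2353 Y126.9810
G01 X102.0798 Y118.6494
G01 X115.7169 Y109.4363
G01 X127.6681 Y101.3131
G01 X135.4545 Y96.2507
G01 X136.5978 Y96.2204
M5
G0 X64.3326 Y147.5050
M3 S544
G01 X62.7605 Y136.8904 F2011
G01 X62.8280 Y127.2310
G01 X64.5350 Y118.5267
G01 X67.8817 Y110.7777
G01 X72.8679 Y103.9838
G01 X79.4936 Y98.1451
G01 X87.7590 Y93.2616
G01 X97.6639 Y89.3333
M5
G0 X121.4805 Y180.9868
M3 S904
G01 X112.7727 Y138.1051 F1107
G01 X94.5699 Y135.9317
G01 X52.2663 Y12.5617
G01 X36.6076 Y48.1869
M5
G0 X51.4567 Y192.5977
M3 S904
G01 X78.0238 Y213.1596 F1107
G01 X82.5475 Y179.8709
G01 X51.4567 Y192.5977
M5
G0 X91.1458 Y220.8372
M3 S904
G01 X85.2226 Y20.2014 F1107
G01 X69.8445 Y16.9389
G01 X93.2261 Y194.1093
G01 X131.6159 Y209.0286
G01 X67.2022 Y23.2860
M5
G0 X101.1046 Y44.2076
M3 S544
G01 X82.1778 Y120.7293 F2011
G01 X23.5648 Y52.2503
G01 X55.8173 Y163.5996
G01 X92.9989 Y197.6204
G01 X51.5291 Y211.8924
M5
G0 X0.0000 Y0.0000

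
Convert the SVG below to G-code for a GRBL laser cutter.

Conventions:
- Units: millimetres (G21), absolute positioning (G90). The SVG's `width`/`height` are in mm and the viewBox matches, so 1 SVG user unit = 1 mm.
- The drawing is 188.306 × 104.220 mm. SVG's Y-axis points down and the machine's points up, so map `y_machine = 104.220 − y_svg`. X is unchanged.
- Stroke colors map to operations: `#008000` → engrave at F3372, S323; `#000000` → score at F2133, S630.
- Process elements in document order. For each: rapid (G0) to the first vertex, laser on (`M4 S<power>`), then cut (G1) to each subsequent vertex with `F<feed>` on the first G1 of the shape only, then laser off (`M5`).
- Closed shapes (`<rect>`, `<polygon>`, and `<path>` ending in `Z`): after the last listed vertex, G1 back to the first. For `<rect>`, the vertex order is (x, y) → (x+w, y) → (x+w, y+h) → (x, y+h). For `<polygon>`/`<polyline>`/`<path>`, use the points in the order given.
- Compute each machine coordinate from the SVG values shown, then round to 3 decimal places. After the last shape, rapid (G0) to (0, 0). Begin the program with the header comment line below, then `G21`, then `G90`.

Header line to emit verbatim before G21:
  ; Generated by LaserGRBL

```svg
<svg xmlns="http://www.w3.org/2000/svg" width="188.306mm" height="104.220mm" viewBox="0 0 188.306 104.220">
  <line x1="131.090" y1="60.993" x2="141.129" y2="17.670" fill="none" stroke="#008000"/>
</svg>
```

Since the viewBox matches the mm dimensions, user units are millimetres directly. The only transform is the Y-flip y_m = 104.220 − y_svg.

Shape 1 is a line segment drawn with `<line>`. Its stroke #008000 means engrave at S323, F3372. After flipping Y the toolpath is (131.090,43.227) → (141.129,86.550).

; Generated by LaserGRBL
G21
G90
G0 X131.090 Y43.227
M4 S323
G1 X141.129 Y86.550 F3372
M5
G0 X0.000 Y0.000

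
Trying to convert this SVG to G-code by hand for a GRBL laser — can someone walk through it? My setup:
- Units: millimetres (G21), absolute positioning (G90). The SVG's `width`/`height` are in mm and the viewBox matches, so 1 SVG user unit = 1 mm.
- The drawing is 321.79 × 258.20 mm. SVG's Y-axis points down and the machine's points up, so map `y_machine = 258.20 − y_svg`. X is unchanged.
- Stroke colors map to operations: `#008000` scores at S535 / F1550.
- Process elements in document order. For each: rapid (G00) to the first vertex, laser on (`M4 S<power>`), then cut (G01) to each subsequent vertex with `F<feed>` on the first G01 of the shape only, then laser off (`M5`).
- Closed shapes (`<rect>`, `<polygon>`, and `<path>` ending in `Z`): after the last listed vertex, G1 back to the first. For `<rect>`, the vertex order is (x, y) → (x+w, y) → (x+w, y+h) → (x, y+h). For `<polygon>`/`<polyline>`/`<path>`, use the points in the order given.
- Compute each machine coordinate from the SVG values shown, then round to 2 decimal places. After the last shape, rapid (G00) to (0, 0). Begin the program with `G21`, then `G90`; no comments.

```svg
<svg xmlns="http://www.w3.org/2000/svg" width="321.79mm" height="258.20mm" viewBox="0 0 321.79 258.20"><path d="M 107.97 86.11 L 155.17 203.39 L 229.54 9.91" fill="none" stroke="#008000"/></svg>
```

Since the viewBox matches the mm dimensions, user units are millimetres directly. The only transform is the Y-flip y_m = 258.20 − y_svg.

Shape 1 is a open polyline drawn with `<path>`. Its stroke #008000 means score at S535, F1550. After flipping Y the toolpath is (107.97,172.09) → (155.17,54.81) → (229.54,248.29).

G21
G90
G00 X107.97 Y172.09
M4 S535
G01 X155.17 Y54.81 F1550
G01 X229.54 Y248.29
M5
G00 X0.00 Y0.00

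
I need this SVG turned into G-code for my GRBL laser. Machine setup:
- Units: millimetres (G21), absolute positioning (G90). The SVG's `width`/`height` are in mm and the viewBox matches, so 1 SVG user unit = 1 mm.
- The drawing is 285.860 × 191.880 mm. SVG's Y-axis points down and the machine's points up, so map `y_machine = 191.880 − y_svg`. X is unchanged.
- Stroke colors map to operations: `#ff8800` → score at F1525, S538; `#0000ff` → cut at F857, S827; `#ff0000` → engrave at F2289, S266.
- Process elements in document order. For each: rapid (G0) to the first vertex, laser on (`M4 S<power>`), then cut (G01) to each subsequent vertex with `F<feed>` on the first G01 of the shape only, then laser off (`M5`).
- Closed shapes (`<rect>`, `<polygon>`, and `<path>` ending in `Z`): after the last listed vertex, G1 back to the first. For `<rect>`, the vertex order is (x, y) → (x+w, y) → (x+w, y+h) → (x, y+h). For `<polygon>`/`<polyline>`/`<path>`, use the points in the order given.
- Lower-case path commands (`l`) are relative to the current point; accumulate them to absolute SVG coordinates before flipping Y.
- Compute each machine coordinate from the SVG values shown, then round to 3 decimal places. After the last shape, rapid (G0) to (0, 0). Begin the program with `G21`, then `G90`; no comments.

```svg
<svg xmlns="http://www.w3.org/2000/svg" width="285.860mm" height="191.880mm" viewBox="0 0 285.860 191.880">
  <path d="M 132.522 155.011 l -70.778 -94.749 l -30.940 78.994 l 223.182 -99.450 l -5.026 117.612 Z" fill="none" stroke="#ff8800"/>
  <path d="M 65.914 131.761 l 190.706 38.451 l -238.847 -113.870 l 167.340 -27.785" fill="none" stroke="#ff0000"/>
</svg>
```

G21
G90
G0 X132.522 Y36.869
M4 S538
G01 X61.744 Y131.618 F1525
G01 X30.804 Y52.624
G01 X253.986 Y152.074
G01 X248.960 Y34.462
G01 X132.522 Y36.869
M5
G0 X65.914 Y60.119
M4 S266
G01 X256.620 Y21.668 F2289
G01 X17.773 Y135.538
G01 X185.113 Y163.323
M5
G0 X0.000 Y0.000

viewBox `0 0 285.860 191.880` with mm width/height → 1 unit = 1 mm. Flip: y_m = 191.880 − y_svg.

**Shape 1** — `<path>` closed polygon, stroke `#ff8800` → score (S538, F1525). Machine vertices: (132.522,36.869) → (61.744,131.618) → (30.804,52.624) → (253.986,152.074) → (248.960,34.462) → (132.522,36.869). Closed: final G1 returns to the first vertex.

**Shape 2** — `<path>` open polyline, stroke `#ff0000` → engrave (S266, F2289). Machine vertices: (65.914,60.119) → (256.620,21.668) → (17.773,135.538) → (185.113,163.323). Open path.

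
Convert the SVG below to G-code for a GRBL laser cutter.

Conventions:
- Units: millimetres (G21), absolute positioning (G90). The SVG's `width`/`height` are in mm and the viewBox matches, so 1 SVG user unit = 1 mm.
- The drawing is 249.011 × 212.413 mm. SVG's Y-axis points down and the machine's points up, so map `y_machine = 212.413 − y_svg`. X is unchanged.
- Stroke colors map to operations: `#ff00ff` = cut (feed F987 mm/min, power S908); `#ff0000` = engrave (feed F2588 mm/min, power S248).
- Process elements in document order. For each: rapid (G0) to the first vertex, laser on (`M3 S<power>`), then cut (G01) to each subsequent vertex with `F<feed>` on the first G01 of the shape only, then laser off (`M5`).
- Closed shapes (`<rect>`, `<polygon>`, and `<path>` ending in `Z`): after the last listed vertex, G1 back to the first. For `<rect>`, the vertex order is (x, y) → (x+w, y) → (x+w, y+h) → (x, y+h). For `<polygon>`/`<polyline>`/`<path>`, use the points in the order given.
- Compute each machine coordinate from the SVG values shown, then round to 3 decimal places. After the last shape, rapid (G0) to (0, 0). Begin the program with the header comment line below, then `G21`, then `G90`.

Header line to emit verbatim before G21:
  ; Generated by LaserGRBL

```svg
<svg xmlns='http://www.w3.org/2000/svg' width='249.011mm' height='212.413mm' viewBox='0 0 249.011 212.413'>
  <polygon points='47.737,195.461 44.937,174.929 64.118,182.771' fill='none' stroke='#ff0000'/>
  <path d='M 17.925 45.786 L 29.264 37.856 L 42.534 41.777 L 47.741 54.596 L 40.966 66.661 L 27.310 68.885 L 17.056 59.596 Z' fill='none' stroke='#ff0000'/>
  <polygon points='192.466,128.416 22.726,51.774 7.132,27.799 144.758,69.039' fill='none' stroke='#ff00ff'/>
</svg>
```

Since the viewBox matches the mm dimensions, user units are millimetres directly. The only transform is the Y-flip y_m = 212.413 − y_svg.

Shape 1 is a regular polygon drawn with `<polygon>`. Its stroke #ff0000 means engrave at S248, F2588. After flipping Y the toolpath is (47.737,16.952) → (44.937,37.484) → (64.118,29.642) → (47.737,16.952), returning to the start.

Shape 2 is a regular polygon drawn with `<path>`. Its stroke #ff0000 means engrave at S248, F2588. After flipping Y the toolpath is (17.925,166.627) → (29.264,174.557) → (42.534,170.636) → (47.741,157.817) → (40.966,145.752) → (27.310,143.528) → (17.056,152.817) → (17.925,166.627), returning to the start.

Shape 3 is a closed polygon drawn with `<polygon>`. Its stroke #ff00ff means cut at S908, F987. After flipping Y the toolpath is (192.466,83.997) → (22.726,160.639) → (7.132,184.614) → (144.758,143.374) → (192.466,83.997), returning to the start.

; Generated by LaserGRBL
G21
G90
G0 X47.737 Y16.952
M3 S248
G01 X44.937 Y37.484 F2588
G01 X64.118 Y29.642
G01 X47.737 Y16.952
M5
G0 X17.925 Y166.627
M3 S248
G01 X29.264 Y174.557 F2588
G01 X42.534 Y170.636
G01 X47.741 Y157.817
G01 X40.966 Y145.752
G01 X27.310 Y143.528
G01 X17.056 Y152.817
G01 X17.925 Y166.627
M5
G0 X192.466 Y83.997
M3 S908
G01 X22.726 Y160.639 F987
G01 X7.132 Y184.614
G01 X144.758 Y143.374
G01 X192.466 Y83.997
M5
G0 X0.000 Y0.000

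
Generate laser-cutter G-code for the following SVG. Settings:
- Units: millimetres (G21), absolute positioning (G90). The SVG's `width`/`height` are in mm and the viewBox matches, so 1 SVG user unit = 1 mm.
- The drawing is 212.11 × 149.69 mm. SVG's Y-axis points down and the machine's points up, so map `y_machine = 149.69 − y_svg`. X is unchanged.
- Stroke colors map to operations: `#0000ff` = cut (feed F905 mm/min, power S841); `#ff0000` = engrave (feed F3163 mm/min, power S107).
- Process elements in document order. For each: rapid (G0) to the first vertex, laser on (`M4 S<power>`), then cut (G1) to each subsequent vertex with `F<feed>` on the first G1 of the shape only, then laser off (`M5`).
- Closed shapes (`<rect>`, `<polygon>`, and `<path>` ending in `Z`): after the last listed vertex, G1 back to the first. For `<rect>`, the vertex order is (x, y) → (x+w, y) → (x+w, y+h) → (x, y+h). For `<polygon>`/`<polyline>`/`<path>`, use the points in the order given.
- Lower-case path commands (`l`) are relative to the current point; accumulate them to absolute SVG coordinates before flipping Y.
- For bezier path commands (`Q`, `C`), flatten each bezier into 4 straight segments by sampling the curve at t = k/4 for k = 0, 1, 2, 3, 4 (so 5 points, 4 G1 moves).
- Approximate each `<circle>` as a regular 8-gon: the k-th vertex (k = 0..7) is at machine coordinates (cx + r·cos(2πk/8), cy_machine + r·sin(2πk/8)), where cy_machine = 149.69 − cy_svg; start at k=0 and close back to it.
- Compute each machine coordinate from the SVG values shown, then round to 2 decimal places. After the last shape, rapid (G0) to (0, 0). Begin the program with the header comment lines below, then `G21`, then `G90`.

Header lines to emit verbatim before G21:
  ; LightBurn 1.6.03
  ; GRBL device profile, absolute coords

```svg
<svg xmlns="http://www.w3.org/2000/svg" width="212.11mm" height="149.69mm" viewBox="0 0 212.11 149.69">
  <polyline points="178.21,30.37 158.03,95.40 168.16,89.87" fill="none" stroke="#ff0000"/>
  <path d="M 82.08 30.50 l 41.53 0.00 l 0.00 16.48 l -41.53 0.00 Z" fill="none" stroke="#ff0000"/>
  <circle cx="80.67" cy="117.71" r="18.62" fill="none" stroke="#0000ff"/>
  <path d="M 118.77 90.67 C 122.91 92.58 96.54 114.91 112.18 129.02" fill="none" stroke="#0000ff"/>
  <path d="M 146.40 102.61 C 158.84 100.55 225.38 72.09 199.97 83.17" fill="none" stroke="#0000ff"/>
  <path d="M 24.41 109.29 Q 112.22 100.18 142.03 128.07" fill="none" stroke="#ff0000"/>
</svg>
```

1 u = 1 mm; y_m = 149.69 − y.

[1] `<polyline>` open polyline, #ff0000→engrave S107 F3163: (178.21,119.32) → (158.03,54.29) → (168.16,59.82)

[2] `<path>` rectangle, #ff0000→engrave S107 F3163: (82.08,119.19) → (123.61,119.19) → (123.61,102.71) → (82.08,102.71) → (82.08,119.19) (closed)

[3] `<circle>` circle, #0000ff→cut S841 F905: (99.29,31.98) → (93.84,45.15) → (80.67,50.60) → (67.50,45.15) → (62.05,31.98) → (67.50,18.81) → (80.67,13.36) → (93.84,18.81) → (99.29,31.98) (closed)

[4] `<path>` cubic bezier, #0000ff→cut S841 F905: (118.77,59.02) → (117.29,54.21) → (111.16,44.42) → (107.19,32.35) → (112.18,20.67)

[5] `<path>` cubic bezier, #0000ff→cut S841 F905: (146.40,47.08) → (163.59,52.54) → (187.38,61.73) → (204.07,68.45) → (199.97,66.52)

[6] `<path>` quadratic bezier, #ff0000→engrave S107 F3163: (24.41,40.40) → (64.69,42.64) → (97.72,40.26) → (123.50,33.25) → (142.03,21.62)

; LightBurn 1.6.03
; GRBL device profile, absolute coords
G21
G90
G0 X178.21 Y119.32
M4 S107
G1 X158.03 Y54.29 F3163
G1 X168.16 Y59.82
M5
G0 X82.08 Y119.19
M4 S107
G1 X123.61 Y119.19 F3163
G1 X123.61 Y102.71
G1 X82.08 Y102.71
G1 X82.08 Y119.19
M5
G0 X99.29 Y31.98
M4 S841
G1 X93.84 Y45.15 F905
G1 X80.67 Y50.60
G1 X67.50 Y45.15
G1 X62.05 Y31.98
G1 X67.50 Y18.81
G1 X80.67 Y13.36
G1 X93.84 Y18.81
G1 X99.29 Y31.98
M5
G0 X118.77 Y59.02
M4 S841
G1 X117.29 Y54.21 F905
G1 X111.16 Y44.42
G1 X107.19 Y32.35
G1 X112.18 Y20.67
M5
G0 X146.40 Y47.08
M4 S841
G1 X163.59 Y52.54 F905
G1 X187.38 Y61.73
G1 X204.07 Y68.45
G1 X199.97 Y66.52
M5
G0 X24.41 Y40.40
M4 S107
G1 X64.69 Y42.64 F3163
G1 X97.72 Y40.26
G1 X123.50 Y33.25
G1 X142.03 Y21.62
M5
G0 X0.00 Y0.00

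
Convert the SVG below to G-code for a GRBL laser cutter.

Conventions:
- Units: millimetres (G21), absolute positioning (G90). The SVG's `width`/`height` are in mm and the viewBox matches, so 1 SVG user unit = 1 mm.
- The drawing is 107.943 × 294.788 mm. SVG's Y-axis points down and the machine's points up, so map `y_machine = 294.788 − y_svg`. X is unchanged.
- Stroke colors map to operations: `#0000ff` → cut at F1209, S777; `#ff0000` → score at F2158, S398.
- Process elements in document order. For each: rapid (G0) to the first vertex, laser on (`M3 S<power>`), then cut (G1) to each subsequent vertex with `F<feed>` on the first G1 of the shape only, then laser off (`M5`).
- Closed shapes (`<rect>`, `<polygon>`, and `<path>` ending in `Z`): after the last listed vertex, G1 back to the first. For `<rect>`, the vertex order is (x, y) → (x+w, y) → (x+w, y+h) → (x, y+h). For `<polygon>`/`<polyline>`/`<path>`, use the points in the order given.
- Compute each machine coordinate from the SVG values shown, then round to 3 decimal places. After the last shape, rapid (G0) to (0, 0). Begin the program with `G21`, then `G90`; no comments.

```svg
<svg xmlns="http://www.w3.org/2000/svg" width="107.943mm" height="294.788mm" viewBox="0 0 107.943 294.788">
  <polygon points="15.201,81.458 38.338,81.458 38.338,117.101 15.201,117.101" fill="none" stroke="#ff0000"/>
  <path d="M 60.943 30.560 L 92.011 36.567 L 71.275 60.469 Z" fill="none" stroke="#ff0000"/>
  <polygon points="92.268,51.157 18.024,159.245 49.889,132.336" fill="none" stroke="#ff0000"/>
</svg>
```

G21
G90
G0 X15.201 Y213.330
M3 S398
G1 X38.338 Y213.330 F2158
G1 X38.338 Y177.687
G1 X15.201 Y177.687
G1 X15.201 Y213.330
M5
G0 X60.943 Y264.228
M3 S398
G1 X92.011 Y258.221 F2158
G1 X71.275 Y234.319
G1 X60.943 Y264.228
M5
G0 X92.268 Y243.631
M3 S398
G1 X18.024 Y135.543 F2158
G1 X49.889 Y162.452
G1 X92.268 Y243.631
M5
G0 X0.000 Y0.000

Since the viewBox matches the mm dimensions, user units are millimetres directly. The only transform is the Y-flip y_m = 294.788 − y_svg.

Shape 1 is a rectangle drawn with `<polygon>`. Its stroke #ff0000 means score at S398, F2158. After flipping Y the toolpath is (15.201,213.330) → (38.338,213.330) → (38.338,177.687) → (15.201,177.687) → (15.201,213.330), returning to the start.

Shape 2 is a regular polygon drawn with `<path>`. Its stroke #ff0000 means score at S398, F2158. After flipping Y the toolpath is (60.943,264.228) → (92.011,258.221) → (71.275,234.319) → (60.943,264.228), returning to the start.

Shape 3 is a closed polygon drawn with `<polygon>`. Its stroke #ff0000 means score at S398, F2158. After flipping Y the toolpath is (92.268,243.631) → (18.024,135.543) → (49.889,162.452) → (92.268,243.631), returning to the start.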